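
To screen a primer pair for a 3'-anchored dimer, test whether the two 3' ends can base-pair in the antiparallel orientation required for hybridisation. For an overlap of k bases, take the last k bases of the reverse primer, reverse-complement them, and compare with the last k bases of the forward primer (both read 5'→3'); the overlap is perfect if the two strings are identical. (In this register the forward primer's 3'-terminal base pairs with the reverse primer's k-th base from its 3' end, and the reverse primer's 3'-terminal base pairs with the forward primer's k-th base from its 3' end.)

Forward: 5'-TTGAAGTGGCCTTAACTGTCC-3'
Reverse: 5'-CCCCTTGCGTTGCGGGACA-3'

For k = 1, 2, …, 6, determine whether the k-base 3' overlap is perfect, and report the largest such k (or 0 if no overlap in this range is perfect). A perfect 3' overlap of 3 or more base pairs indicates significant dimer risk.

Longest perfect overlap: 5 complementary base pairs; significant dimer risk (threshold 3).

Last 6 bases (5'→3') — forward …CTGTCC, reverse …GGGACA.
Reverse complement of the reverse primer's last 6 bases: TGTCCC; its first k bases are the reverse complement of the reverse primer's last k bases, so a perfect k-base overlap needs the forward primer's last k bases to equal them.
Comparing (forward last k vs required): k=1: C vs T ✗; k=2: CC vs TG ✗; k=3: TCC vs TGT ✗; k=4: GTCC vs TGTC ✗; k=5: TGTCC vs TGTCC ✓; k=6: CTGTCC vs TGTCCC ✗.
Only k = 5 is perfect, so the longest perfect 3' overlap is 5.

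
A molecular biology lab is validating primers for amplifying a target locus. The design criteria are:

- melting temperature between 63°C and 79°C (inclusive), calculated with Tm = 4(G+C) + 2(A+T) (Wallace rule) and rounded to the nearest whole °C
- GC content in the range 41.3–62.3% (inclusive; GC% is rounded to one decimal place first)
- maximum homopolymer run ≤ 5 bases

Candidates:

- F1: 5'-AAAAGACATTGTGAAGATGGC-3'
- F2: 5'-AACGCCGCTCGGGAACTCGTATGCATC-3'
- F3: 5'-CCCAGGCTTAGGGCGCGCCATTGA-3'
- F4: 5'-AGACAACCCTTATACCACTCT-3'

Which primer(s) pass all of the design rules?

F1 (21 nt, A=9 T=4 G=6 C=2): Tm = 2·13 + 4·8 = 58°C, outside 63–79°C ✗; GC 8/21 = 38.1%, outside 41.3–62.3% ✗; longest run = 4 ✓ — fails.
F2 (27 nt, A=6 T=5 G=7 C=9): Tm = 2·11 + 4·16 = 86°C, outside 63–79°C ✗; GC 16/27 = 59.3% ✓; longest run = 3 ✓ — fails.
F3 (24 nt, A=4 T=4 G=8 C=8): Tm = 2·8 + 4·16 = 80°C, outside 63–79°C ✗; GC 16/24 = 66.7%, outside 41.3–62.3% ✗; longest run = 3 ✓ — fails.
F4 (21 nt, A=7 T=5 G=1 C=8): Tm = 2·12 + 4·9 = 60°C, outside 63–79°C ✗; GC 9/21 = 42.9% ✓; longest run = 3 ✓ — fails.

None of the candidates satisfy all criteria.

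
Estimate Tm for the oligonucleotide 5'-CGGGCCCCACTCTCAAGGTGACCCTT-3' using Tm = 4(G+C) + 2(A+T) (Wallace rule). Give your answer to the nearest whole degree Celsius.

Base counts: A=4, T=5, G=6, C=11 (length 26).
Tm = 2·(4+5) + 4·(6+11) = 2·9 + 4·17 = 18 + 68 = 86°C.

86°C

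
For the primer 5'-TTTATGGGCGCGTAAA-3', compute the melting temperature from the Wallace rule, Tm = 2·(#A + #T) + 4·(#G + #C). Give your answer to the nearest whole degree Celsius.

Base counts: A=4, T=5, G=5, C=2 (length 16).
Tm = 2·(4+5) + 4·(5+2) = 2·9 + 4·7 = 18 + 28 = 46°C.

46°C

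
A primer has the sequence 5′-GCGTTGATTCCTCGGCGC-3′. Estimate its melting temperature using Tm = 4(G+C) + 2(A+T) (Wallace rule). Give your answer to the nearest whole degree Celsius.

Base counts: A=1, T=5, G=6, C=6 (length 18).
Tm = 2·(1+5) + 4·(6+6) = 2·6 + 4·12 = 12 + 48 = 60°C.

60°C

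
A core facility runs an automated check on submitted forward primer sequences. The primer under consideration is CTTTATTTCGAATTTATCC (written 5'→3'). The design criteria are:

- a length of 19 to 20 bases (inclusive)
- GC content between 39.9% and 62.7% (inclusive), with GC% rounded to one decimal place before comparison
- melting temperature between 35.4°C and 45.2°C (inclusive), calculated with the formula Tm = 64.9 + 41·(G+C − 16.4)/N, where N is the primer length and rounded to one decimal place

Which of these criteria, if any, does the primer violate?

Fails: GC content.

Base counts: A=4, T=10, G=1, C=4 (length 19).
length: length 19 ✓
GC content: GC 5/19 = 26.3%, outside 39.9–62.7% ✗
Tm: Tm = 64.9 + 41·(5 − 16.4)/19 = 40.3°C ✓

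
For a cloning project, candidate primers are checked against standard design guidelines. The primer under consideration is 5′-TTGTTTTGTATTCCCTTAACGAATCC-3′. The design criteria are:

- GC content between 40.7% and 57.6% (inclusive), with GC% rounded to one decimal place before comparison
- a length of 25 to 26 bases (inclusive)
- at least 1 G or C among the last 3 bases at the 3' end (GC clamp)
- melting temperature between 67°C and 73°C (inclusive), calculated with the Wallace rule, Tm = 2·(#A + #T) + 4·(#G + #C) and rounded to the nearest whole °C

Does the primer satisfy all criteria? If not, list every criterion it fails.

Base counts: A=5, T=12, G=3, C=6 (length 26).
GC content: GC 9/26 = 34.6%, outside 40.7–57.6% ✗
length: length 26 ✓
GC clamp: 3' end TCC has 2 G/C ✓
Tm: Tm = 2·17 + 4·9 = 70°C ✓

Fails: GC content.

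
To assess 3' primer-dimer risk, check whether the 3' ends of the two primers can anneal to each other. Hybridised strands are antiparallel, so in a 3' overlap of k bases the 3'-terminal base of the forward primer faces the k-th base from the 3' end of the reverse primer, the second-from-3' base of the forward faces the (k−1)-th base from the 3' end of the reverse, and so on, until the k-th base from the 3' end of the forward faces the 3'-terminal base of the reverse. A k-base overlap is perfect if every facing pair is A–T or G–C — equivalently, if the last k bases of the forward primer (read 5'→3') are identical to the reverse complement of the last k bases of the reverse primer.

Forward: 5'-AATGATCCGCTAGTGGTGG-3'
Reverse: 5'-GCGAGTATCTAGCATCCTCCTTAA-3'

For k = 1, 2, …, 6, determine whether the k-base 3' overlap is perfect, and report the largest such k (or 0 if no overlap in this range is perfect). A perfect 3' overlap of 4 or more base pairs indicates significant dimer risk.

Last 6 bases (5'→3') — forward …TGGTGG, reverse …CCTTAA.
Reverse complement of the reverse primer's last 6 bases: TTAAGG; its first k bases are the reverse complement of the reverse primer's last k bases, so a perfect k-base overlap needs the forward primer's last k bases to equal them.
Comparing (forward last k vs required): k=1: G vs T ✗; k=2: GG vs TT ✗; k=3: TGG vs TTA ✗; k=4: GTGG vs TTAA ✗; k=5: GGTGG vs TTAAG ✗; k=6: TGGTGG vs TTAAGG ✗.
No overlap length from 1 to 6 is perfect, so the longest perfect 3' overlap is 0.

Longest perfect overlap: 0 complementary base pairs; below the dimer-risk threshold (threshold 4).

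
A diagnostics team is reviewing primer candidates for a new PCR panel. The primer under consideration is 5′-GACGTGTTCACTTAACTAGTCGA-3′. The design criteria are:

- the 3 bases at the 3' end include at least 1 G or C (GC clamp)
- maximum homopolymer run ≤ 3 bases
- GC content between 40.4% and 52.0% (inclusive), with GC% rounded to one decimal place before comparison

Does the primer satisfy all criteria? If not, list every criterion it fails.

Meets all criteria.

Base counts: A=6, T=7, G=5, C=5 (length 23).
GC clamp: 3' end CGA has 2 G/C ✓
homopolymer run: longest run = 2 ✓
GC content: GC 10/23 = 43.5% ✓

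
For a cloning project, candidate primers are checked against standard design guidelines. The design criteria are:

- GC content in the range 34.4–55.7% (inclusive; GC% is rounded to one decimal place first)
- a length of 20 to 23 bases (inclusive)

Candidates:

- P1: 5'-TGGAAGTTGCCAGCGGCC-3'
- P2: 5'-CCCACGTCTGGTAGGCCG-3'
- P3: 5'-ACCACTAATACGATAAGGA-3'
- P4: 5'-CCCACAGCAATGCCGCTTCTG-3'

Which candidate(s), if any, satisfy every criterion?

P1 (18 nt, A=3 T=3 G=7 C=5): GC 12/18 = 66.7%, outside 34.4–55.7% ✗; length 18, outside 20–23 ✗ — fails.
P2 (18 nt, A=2 T=3 G=6 C=7): GC 13/18 = 72.2%, outside 34.4–55.7% ✗; length 18, outside 20–23 ✗ — fails.
P3 (19 nt, A=9 T=3 G=3 C=4): GC 7/19 = 36.8% ✓; length 19, outside 20–23 ✗ — fails.
P4 (21 nt, A=4 T=4 G=4 C=9): GC 13/21 = 61.9%, outside 34.4–55.7% ✗; length 21 ✓ — fails.

None of the candidates satisfy all criteria.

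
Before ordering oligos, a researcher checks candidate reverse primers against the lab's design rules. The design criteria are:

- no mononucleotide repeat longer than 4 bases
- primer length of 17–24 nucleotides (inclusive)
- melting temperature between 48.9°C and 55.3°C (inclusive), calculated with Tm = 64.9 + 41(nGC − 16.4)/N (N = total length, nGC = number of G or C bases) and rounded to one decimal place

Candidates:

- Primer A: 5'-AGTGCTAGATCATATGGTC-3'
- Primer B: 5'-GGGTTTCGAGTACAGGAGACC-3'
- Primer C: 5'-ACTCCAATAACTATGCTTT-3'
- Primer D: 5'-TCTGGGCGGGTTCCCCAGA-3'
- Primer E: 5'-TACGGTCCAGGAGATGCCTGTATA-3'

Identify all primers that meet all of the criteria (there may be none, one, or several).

Primer A (19 nt, A=5 T=6 G=5 C=3): longest run = 2 ✓; length 19 ✓; Tm = 64.9 + 41·(8 − 16.4)/19 = 46.8°C, outside 48.9–55.3°C ✗ — fails.
Primer B (21 nt, A=5 T=4 G=8 C=4): longest run = 3 ✓; length 21 ✓; Tm = 64.9 + 41·(12 − 16.4)/21 = 56.3°C, outside 48.9–55.3°C ✗ — fails.
Primer C (19 nt, A=6 T=7 G=1 C=5): longest run = 3 ✓; length 19 ✓; Tm = 64.9 + 41·(6 − 16.4)/19 = 42.5°C, outside 48.9–55.3°C ✗ — fails.
Primer D (19 nt, A=2 T=4 G=7 C=6): longest run = 4 ✓; length 19 ✓; Tm = 64.9 + 41·(13 − 16.4)/19 = 57.6°C, outside 48.9–55.3°C ✗ — fails.
Primer E (24 nt, A=6 T=6 G=7 C=5): longest run = 2 ✓; length 24 ✓; Tm = 64.9 + 41·(12 − 16.4)/24 = 57.4°C, outside 48.9–55.3°C ✗ — fails.

None of the candidates satisfy all criteria.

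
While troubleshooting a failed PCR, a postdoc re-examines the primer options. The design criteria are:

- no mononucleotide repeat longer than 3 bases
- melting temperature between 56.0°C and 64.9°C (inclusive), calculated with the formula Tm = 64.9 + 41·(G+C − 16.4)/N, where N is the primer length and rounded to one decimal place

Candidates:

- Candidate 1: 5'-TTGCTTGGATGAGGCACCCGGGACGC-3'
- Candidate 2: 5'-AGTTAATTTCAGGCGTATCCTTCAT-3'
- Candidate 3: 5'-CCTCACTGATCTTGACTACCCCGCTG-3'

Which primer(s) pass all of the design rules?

None of the candidates satisfy all criteria.

Candidate 1 (26 nt, A=4 T=5 G=10 C=7): longest run = 3 ✓; Tm = 64.9 + 41·(17 − 16.4)/26 = 65.8°C, outside 56.0–64.9°C ✗ — fails.
Candidate 2 (25 nt, A=6 T=10 G=4 C=5): longest run = 3 ✓; Tm = 64.9 + 41·(9 − 16.4)/25 = 52.8°C, outside 56.0–64.9°C ✗ — fails.
Candidate 3 (26 nt, A=4 T=7 G=4 C=11): longest run = 4, exceeds 3 ✗; Tm = 64.9 + 41·(15 − 16.4)/26 = 62.7°C ✓ — fails.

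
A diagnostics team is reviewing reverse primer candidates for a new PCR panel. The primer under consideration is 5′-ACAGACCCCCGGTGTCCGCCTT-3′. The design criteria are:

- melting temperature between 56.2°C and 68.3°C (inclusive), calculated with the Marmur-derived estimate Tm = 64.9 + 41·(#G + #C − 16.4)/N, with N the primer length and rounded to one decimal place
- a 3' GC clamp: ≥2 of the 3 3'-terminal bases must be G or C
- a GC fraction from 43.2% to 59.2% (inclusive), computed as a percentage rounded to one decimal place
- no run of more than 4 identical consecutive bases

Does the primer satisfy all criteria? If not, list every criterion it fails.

Fails: GC clamp, GC content, homopolymer run.

Base counts: A=3, T=4, G=5, C=10 (length 22).
Tm: Tm = 64.9 + 41·(15 − 16.4)/22 = 62.3°C ✓
GC clamp: 3' end CTT has 1 G/C, need ≥2 ✗
GC content: GC 15/22 = 68.2%, outside 43.2–59.2% ✗
homopolymer run: longest run = 5, exceeds 4 ✗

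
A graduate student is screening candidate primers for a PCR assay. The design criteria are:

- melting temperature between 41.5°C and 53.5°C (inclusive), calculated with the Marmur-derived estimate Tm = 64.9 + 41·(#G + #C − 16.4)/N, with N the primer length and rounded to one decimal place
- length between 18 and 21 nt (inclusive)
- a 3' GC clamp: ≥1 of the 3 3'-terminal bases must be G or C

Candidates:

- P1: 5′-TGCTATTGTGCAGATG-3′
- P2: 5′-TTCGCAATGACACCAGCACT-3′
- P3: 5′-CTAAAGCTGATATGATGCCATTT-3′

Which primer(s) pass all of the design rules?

P1 (16 nt, A=3 T=6 G=5 C=2): Tm = 64.9 + 41·(7 − 16.4)/16 = 40.8°C, outside 41.5–53.5°C ✗; length 16, outside 18–21 ✗; 3' end ATG has 1 G/C ✓ — fails.
P2 (20 nt, A=6 T=4 G=3 C=7): Tm = 64.9 + 41·(10 − 16.4)/20 = 51.8°C ✓; length 20 ✓; 3' end ACT has 1 G/C ✓ — passes.
P3 (23 nt, A=7 T=8 G=4 C=4): Tm = 64.9 + 41·(8 − 16.4)/23 = 49.9°C ✓; length 23, outside 18–21 ✗; 3' end TTT has 0 G/C, need ≥1 ✗ — fails.

P2 only.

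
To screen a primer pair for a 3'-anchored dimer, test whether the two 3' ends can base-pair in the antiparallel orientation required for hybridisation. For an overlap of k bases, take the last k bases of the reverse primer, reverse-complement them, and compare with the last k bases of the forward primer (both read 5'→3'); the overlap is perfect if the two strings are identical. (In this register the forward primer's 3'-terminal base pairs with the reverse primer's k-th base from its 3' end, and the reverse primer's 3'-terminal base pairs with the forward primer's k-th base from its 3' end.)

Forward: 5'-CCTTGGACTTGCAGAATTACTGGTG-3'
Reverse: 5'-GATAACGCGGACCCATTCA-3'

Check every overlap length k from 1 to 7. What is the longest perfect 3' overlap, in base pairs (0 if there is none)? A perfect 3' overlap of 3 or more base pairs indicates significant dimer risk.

Longest perfect overlap: 2 complementary base pairs; below the dimer-risk threshold (threshold 3).

Last 7 bases (5'→3') — forward …ACTGGTG, reverse …CCATTCA.
Reverse complement of the reverse primer's last 7 bases: TGAATGG; its first k bases are the reverse complement of the reverse primer's last k bases, so a perfect k-base overlap needs the forward primer's last k bases to equal them.
Comparing (forward last k vs required): k=1: G vs T ✗; k=2: TG vs TG ✓; k=3: GTG vs TGA ✗; k=4: GGTG vs TGAA ✗; k=5: TGGTG vs TGAAT ✗; k=6: CTGGTG vs TGAATG ✗; k=7: ACTGGTG vs TGAATGG ✗.
Only k = 2 is perfect, so the longest perfect 3' overlap is 2.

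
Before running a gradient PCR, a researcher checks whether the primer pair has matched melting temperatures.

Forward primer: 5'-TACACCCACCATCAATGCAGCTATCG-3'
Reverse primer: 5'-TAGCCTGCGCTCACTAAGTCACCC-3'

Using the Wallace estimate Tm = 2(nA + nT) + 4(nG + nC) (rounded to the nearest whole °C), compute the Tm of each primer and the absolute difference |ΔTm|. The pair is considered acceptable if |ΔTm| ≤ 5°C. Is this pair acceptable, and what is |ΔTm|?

|ΔTm| = 2°C; the pair is acceptable.

Forward: A=8 T=5 G=3 C=10 → Tm = 2·13 + 4·13 = 78°C.
Reverse: A=5 T=5 G=4 C=10 → Tm = 2·10 + 4·14 = 76°C.
|ΔTm| = |78 − 76| = 2°C, ≤ 5°C.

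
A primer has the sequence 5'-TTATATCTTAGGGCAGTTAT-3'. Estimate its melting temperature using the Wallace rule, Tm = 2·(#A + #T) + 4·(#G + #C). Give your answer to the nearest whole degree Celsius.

Base counts: A=5, T=9, G=4, C=2 (length 20).
Tm = 2·(5+9) + 4·(4+2) = 2·14 + 4·6 = 28 + 24 = 52°C.

52°C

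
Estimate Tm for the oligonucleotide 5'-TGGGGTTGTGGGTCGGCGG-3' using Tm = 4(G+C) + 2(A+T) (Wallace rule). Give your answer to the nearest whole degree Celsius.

Base counts: A=0, T=5, G=12, C=2 (length 19).
Tm = 2·(0+5) + 4·(12+2) = 2·5 + 4·14 = 10 + 56 = 66°C.

66°C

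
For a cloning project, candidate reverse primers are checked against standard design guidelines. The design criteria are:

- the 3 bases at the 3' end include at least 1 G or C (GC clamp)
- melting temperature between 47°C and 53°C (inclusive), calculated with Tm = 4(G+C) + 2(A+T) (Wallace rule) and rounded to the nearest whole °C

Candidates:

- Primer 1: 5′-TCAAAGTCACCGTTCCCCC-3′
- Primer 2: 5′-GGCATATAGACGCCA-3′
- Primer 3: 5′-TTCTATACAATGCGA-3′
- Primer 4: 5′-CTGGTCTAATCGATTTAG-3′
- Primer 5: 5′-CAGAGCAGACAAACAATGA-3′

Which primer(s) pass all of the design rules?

Primer 4 only.

Primer 1 (19 nt, A=4 T=4 G=2 C=9): 3' end CCC has 3 G/C ✓; Tm = 2·8 + 4·11 = 60°C, outside 47–53°C ✗ — fails.
Primer 2 (15 nt, A=5 T=2 G=4 C=4): 3' end CCA has 2 G/C ✓; Tm = 2·7 + 4·8 = 46°C, outside 47–53°C ✗ — fails.
Primer 3 (15 nt, A=5 T=5 G=2 C=3): 3' end CGA has 2 G/C ✓; Tm = 2·10 + 4·5 = 40°C, outside 47–53°C ✗ — fails.
Primer 4 (18 nt, A=4 T=7 G=4 C=3): 3' end TAG has 1 G/C ✓; Tm = 2·11 + 4·7 = 50°C ✓ — passes.
Primer 5 (19 nt, A=10 T=1 G=4 C=4): 3' end TGA has 1 G/C ✓; Tm = 2·11 + 4·8 = 54°C, outside 47–53°C ✗ — fails.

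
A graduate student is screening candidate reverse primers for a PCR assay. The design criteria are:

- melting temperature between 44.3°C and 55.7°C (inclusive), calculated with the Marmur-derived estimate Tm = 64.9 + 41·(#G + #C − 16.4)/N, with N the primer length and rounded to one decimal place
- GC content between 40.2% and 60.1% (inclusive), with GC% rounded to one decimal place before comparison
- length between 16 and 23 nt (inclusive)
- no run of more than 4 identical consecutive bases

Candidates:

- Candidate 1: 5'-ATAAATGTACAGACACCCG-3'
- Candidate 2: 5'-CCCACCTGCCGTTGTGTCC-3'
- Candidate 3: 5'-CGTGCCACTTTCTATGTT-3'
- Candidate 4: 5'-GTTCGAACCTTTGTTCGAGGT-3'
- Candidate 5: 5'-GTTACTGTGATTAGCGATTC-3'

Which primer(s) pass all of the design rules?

Candidate 1 (19 nt, A=8 T=3 G=3 C=5): Tm = 64.9 + 41·(8 − 16.4)/19 = 46.8°C ✓; GC 8/19 = 42.1% ✓; length 19 ✓; longest run = 3 ✓ — passes.
Candidate 2 (19 nt, A=1 T=5 G=4 C=9): Tm = 64.9 + 41·(13 − 16.4)/19 = 57.6°C, outside 44.3–55.7°C ✗; GC 13/19 = 68.4%, outside 40.2–60.1% ✗; length 19 ✓; longest run = 3 ✓ — fails.
Candidate 3 (18 nt, A=2 T=8 G=3 C=5): Tm = 64.9 + 41·(8 − 16.4)/18 = 45.8°C ✓; GC 8/18 = 44.4% ✓; length 18 ✓; longest run = 3 ✓ — passes.
Candidate 4 (21 nt, A=3 T=8 G=6 C=4): Tm = 64.9 + 41·(10 − 16.4)/21 = 52.4°C ✓; GC 10/21 = 47.6% ✓; length 21 ✓; longest run = 3 ✓ — passes.
Candidate 5 (20 nt, A=4 T=8 G=5 C=3): Tm = 64.9 + 41·(8 − 16.4)/20 = 47.7°C ✓; GC 8/20 = 40.0%, outside 40.2–60.1% ✗; length 20 ✓; longest run = 2 ✓ — fails.

Candidate 1, Candidate 3 and Candidate 4.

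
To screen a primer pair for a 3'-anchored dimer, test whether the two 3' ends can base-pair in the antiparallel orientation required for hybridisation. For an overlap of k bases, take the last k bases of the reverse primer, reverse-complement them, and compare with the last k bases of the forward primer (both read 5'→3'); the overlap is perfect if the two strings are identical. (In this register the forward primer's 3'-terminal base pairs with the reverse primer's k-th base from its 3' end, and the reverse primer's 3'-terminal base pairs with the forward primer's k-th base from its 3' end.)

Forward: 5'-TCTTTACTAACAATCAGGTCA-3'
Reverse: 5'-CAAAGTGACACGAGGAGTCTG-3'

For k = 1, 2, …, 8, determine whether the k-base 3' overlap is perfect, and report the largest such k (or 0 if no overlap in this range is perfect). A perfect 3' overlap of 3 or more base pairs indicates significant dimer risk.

Longest perfect overlap: 2 complementary base pairs; below the dimer-risk threshold (threshold 3).

Last 8 bases (5'→3') — forward …TCAGGTCA, reverse …GGAGTCTG.
Reverse complement of the reverse primer's last 8 bases: CAGACTCC; its first k bases are the reverse complement of the reverse primer's last k bases, so a perfect k-base overlap needs the forward primer's last k bases to equal them.
Comparing (forward last k vs required): k=1: A vs C ✗; k=2: CA vs CA ✓; k=3: TCA vs CAG ✗; k=4: GTCA vs CAGA ✗; k=5: GGTCA vs CAGAC ✗; k=6: AGGTCA vs CAGACT ✗; k=7: CAGGTCA vs CAGACTC ✗; k=8: TCAGGTCA vs CAGACTCC ✗.
Only k = 2 is perfect, so the longest perfect 3' overlap is 2.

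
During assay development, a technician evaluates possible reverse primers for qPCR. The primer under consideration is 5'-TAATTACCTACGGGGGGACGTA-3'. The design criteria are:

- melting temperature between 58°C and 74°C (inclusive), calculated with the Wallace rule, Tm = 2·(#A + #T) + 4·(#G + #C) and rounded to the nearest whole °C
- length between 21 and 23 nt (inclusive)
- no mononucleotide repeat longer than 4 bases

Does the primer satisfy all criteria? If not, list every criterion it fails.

Base counts: A=6, T=5, G=7, C=4 (length 22).
Tm: Tm = 2·11 + 4·11 = 66°C ✓
length: length 22 ✓
homopolymer run: longest run = 6, exceeds 4 ✗

Fails: homopolymer run.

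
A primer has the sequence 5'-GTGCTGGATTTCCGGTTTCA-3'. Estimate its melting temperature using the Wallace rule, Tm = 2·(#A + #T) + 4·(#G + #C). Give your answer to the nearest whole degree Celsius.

60°C

Base counts: A=2, T=8, G=6, C=4 (length 20).
Tm = 2·(2+8) + 4·(6+4) = 2·10 + 4·10 = 20 + 40 = 60°C.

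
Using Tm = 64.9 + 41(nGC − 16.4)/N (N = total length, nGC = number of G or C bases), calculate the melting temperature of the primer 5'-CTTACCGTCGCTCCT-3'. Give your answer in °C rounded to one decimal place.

Base counts: A=1, T=5, G=2, C=7; G+C = 9, N = 15.
Tm = 64.9 + 41·(9 − 16.4)/15 = 64.9 + -303.40/15 = 44.7°C.

44.7°C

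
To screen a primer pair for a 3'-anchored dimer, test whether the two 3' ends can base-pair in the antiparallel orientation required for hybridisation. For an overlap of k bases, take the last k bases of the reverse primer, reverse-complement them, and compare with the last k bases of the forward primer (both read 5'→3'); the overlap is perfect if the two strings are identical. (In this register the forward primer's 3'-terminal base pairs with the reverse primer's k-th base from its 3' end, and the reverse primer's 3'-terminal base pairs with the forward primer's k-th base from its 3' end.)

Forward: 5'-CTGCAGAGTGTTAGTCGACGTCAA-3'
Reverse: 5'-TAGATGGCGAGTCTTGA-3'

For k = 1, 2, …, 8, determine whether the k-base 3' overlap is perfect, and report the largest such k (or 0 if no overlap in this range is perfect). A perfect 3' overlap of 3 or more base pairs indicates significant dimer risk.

Last 8 bases (5'→3') — forward …GACGTCAA, reverse …AGTCTTGA.
Reverse complement of the reverse primer's last 8 bases: TCAAGACT; its first k bases are the reverse complement of the reverse primer's last k bases, so a perfect k-base overlap needs the forward primer's last k bases to equal them.
Comparing (forward last k vs required): k=1: A vs T ✗; k=2: AA vs TC ✗; k=3: CAA vs TCA ✗; k=4: TCAA vs TCAA ✓; k=5: GTCAA vs TCAAG ✗; k=6: CGTCAA vs TCAAGA ✗; k=7: ACGTCAA vs TCAAGAC ✗; k=8: GACGTCAA vs TCAAGACT ✗.
Only k = 4 is perfect, so the longest perfect 3' overlap is 4.

Longest perfect overlap: 4 complementary base pairs; significant dimer risk (threshold 3).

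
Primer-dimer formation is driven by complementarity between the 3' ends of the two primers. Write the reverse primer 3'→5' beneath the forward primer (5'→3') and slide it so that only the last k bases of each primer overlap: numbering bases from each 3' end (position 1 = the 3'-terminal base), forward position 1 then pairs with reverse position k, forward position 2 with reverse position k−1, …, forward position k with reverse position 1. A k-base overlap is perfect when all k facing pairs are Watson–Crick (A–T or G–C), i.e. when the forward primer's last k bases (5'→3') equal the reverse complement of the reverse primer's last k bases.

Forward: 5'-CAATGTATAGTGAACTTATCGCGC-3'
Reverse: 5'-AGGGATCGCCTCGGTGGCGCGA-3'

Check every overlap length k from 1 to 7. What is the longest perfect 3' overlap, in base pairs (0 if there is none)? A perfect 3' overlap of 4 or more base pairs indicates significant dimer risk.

Longest perfect overlap: 6 complementary base pairs; significant dimer risk (threshold 4).

Last 7 bases (5'→3') — forward …ATCGCGC, reverse …GGCGCGA.
Reverse complement of the reverse primer's last 7 bases: TCGCGCC; its first k bases are the reverse complement of the reverse primer's last k bases, so a perfect k-base overlap needs the forward primer's last k bases to equal them.
Comparing (forward last k vs required): k=1: C vs T ✗; k=2: GC vs TC ✗; k=3: CGC vs TCG ✗; k=4: GCGC vs TCGC ✗; k=5: CGCGC vs TCGCG ✗; k=6: TCGCGC vs TCGCGC ✓; k=7: ATCGCGC vs TCGCGCC ✗.
Only k = 6 is perfect, so the longest perfect 3' overlap is 6.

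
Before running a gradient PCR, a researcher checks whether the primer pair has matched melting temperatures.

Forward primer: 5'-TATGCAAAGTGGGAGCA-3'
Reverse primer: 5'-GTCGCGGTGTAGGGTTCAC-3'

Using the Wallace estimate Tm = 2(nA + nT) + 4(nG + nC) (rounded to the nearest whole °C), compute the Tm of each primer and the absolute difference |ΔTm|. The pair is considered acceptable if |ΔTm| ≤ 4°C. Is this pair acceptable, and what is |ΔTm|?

|ΔTm| = 12°C; the pair is not acceptable.

Forward: A=6 T=3 G=6 C=2 → Tm = 2·9 + 4·8 = 50°C.
Reverse: A=2 T=5 G=8 C=4 → Tm = 2·7 + 4·12 = 62°C.
|ΔTm| = |50 − 62| = 12°C, > 4°C.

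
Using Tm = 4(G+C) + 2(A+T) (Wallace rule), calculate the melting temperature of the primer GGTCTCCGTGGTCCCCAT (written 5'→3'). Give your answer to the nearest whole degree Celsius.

60°C

Base counts: A=1, T=5, G=5, C=7 (length 18).
Tm = 2·(1+5) + 4·(5+7) = 2·6 + 4·12 = 12 + 48 = 60°C.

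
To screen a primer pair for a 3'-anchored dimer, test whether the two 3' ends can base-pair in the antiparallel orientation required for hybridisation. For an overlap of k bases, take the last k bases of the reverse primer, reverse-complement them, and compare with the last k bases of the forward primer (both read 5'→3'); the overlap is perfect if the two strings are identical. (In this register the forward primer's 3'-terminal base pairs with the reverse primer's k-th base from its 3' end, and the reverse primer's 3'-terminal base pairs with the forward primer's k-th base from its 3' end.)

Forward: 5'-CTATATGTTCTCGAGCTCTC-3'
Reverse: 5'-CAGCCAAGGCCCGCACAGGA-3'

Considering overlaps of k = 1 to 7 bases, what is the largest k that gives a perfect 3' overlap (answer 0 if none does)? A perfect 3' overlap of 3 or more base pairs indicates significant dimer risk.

Longest perfect overlap: 2 complementary base pairs; below the dimer-risk threshold (threshold 3).

Last 7 bases (5'→3') — forward …AGCTCTC, reverse …CACAGGA.
Reverse complement of the reverse primer's last 7 bases: TCCTGTG; its first k bases are the reverse complement of the reverse primer's last k bases, so a perfect k-base overlap needs the forward primer's last k bases to equal them.
Comparing (forward last k vs required): k=1: C vs T ✗; k=2: TC vs TC ✓; k=3: CTC vs TCC ✗; k=4: TCTC vs TCCT ✗; k=5: CTCTC vs TCCTG ✗; k=6: GCTCTC vs TCCTGT ✗; k=7: AGCTCTC vs TCCTGTG ✗.
Only k = 2 is perfect, so the longest perfect 3' overlap is 2.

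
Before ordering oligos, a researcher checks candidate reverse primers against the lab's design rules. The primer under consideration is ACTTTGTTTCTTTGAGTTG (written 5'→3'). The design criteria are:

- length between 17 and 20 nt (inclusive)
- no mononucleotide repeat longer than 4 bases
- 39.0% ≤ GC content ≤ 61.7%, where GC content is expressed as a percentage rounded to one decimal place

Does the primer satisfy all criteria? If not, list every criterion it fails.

Base counts: A=2, T=11, G=4, C=2 (length 19).
length: length 19 ✓
homopolymer run: longest run = 3 ✓
GC content: GC 6/19 = 31.6%, outside 39.0–61.7% ✗

Fails: GC content.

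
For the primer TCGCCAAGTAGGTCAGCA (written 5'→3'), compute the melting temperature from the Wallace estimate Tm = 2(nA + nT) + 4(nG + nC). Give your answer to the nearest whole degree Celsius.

Base counts: A=5, T=3, G=5, C=5 (length 18).
Tm = 2·(5+3) + 4·(5+5) = 2·8 + 4·10 = 16 + 40 = 56°C.

56°C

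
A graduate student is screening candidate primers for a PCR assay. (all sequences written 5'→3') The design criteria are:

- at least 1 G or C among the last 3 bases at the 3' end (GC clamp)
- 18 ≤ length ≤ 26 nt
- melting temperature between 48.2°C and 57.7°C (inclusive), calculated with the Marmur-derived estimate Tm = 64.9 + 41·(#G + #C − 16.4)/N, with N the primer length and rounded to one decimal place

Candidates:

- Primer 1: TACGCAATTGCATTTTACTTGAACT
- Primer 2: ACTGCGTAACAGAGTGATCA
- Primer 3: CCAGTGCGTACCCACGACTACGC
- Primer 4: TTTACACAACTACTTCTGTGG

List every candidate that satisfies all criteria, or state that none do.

Primer 1 (25 nt, A=7 T=10 G=3 C=5): 3' end ACT has 1 G/C ✓; length 25 ✓; Tm = 64.9 + 41·(8 − 16.4)/25 = 51.1°C ✓ — passes.
Primer 2 (20 nt, A=7 T=4 G=5 C=4): 3' end TCA has 1 G/C ✓; length 20 ✓; Tm = 64.9 + 41·(9 − 16.4)/20 = 49.7°C ✓ — passes.
Primer 3 (23 nt, A=5 T=3 G=5 C=10): 3' end CGC has 3 G/C ✓; length 23 ✓; Tm = 64.9 + 41·(15 − 16.4)/23 = 62.4°C, outside 48.2–57.7°C ✗ — fails.
Primer 4 (21 nt, A=5 T=8 G=3 C=5): 3' end TGG has 2 G/C ✓; length 21 ✓; Tm = 64.9 + 41·(8 − 16.4)/21 = 48.5°C ✓ — passes.

Primer 1, Primer 2 and Primer 4.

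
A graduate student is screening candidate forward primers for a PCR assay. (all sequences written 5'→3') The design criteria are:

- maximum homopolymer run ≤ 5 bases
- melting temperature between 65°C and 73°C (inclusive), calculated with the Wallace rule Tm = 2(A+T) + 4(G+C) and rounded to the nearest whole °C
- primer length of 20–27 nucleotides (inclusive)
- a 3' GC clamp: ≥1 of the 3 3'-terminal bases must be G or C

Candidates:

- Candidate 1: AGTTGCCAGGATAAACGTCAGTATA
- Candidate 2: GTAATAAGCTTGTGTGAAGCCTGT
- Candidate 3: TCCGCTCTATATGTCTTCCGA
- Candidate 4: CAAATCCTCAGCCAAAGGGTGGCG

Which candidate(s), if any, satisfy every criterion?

Candidate 1 (25 nt, A=9 T=6 G=6 C=4): longest run = 3 ✓; Tm = 2·15 + 4·10 = 70°C ✓; length 25 ✓; 3' end ATA has 0 G/C, need ≥1 ✗ — fails.
Candidate 2 (24 nt, A=6 T=8 G=7 C=3): longest run = 2 ✓; Tm = 2·14 + 4·10 = 68°C ✓; length 24 ✓; 3' end TGT has 1 G/C ✓ — passes.
Candidate 3 (21 nt, A=3 T=8 G=3 C=7): longest run = 2 ✓; Tm = 2·11 + 4·10 = 62°C, outside 65–73°C ✗; length 21 ✓; 3' end CGA has 2 G/C ✓ — fails.
Candidate 4 (24 nt, A=7 T=3 G=7 C=7): longest run = 3 ✓; Tm = 2·10 + 4·14 = 76°C, outside 65–73°C ✗; length 24 ✓; 3' end GCG has 3 G/C ✓ — fails.

Candidate 2 only.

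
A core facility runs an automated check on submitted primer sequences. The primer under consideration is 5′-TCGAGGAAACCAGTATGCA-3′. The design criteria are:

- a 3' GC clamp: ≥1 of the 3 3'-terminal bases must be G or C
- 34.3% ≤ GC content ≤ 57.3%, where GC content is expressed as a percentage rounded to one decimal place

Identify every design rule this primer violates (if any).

Base counts: A=7, T=3, G=5, C=4 (length 19).
GC clamp: 3' end GCA has 2 G/C ✓
GC content: GC 9/19 = 47.4% ✓

Meets all criteria.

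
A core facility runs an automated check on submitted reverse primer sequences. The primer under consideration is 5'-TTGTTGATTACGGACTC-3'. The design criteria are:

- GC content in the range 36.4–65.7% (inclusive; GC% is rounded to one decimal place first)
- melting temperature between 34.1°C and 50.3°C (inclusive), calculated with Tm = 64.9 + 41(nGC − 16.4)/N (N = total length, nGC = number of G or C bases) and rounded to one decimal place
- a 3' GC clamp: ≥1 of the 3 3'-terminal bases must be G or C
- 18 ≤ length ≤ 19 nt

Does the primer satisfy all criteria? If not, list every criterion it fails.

Fails: length.

Base counts: A=3, T=7, G=4, C=3 (length 17).
GC content: GC 7/17 = 41.2% ✓
Tm: Tm = 64.9 + 41·(7 − 16.4)/17 = 42.2°C ✓
GC clamp: 3' end CTC has 2 G/C ✓
length: length 17, outside 18–19 ✗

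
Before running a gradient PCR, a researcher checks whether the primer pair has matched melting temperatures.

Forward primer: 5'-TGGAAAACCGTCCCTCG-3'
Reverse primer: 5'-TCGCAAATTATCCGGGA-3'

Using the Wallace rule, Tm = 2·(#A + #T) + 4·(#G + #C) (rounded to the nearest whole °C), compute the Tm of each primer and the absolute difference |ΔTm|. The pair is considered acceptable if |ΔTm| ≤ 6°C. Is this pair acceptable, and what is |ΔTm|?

Forward: A=4 T=3 G=4 C=6 → Tm = 2·7 + 4·10 = 54°C.
Reverse: A=5 T=4 G=4 C=4 → Tm = 2·9 + 4·8 = 50°C.
|ΔTm| = |54 − 50| = 4°C, ≤ 6°C.

|ΔTm| = 4°C; the pair is acceptable.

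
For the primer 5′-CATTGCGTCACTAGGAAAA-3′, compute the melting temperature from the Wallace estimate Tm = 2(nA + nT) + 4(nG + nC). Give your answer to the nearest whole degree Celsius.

Base counts: A=7, T=4, G=4, C=4 (length 19).
Tm = 2·(7+4) + 4·(4+4) = 2·11 + 4·8 = 22 + 32 = 54°C.

54°C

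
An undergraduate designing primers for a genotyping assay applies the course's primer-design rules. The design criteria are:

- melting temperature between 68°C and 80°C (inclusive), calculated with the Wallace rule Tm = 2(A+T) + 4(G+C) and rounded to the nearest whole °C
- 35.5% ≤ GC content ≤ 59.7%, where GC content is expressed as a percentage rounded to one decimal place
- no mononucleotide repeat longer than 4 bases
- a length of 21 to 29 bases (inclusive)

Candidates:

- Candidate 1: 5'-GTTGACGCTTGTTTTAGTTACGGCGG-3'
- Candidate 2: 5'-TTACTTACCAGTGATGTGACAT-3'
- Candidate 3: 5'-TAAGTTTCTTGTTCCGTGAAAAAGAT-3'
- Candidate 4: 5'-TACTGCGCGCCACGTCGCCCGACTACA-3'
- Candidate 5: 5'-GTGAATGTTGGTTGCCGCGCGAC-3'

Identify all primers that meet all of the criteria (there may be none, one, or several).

Candidate 1 only.

Candidate 1 (26 nt, A=3 T=10 G=9 C=4): Tm = 2·13 + 4·13 = 78°C ✓; GC 13/26 = 50.0% ✓; longest run = 4 ✓; length 26 ✓ — passes.
Candidate 2 (22 nt, A=6 T=8 G=4 C=4): Tm = 2·14 + 4·8 = 60°C, outside 68–80°C ✗; GC 8/22 = 36.4% ✓; longest run = 2 ✓; length 22 ✓ — fails.
Candidate 3 (26 nt, A=8 T=10 G=5 C=3): Tm = 2·18 + 4·8 = 68°C ✓; GC 8/26 = 30.8%, outside 35.5–59.7% ✗; longest run = 5, exceeds 4 ✗; length 26 ✓ — fails.
Candidate 4 (27 nt, A=5 T=4 G=6 C=12): Tm = 2·9 + 4·18 = 90°C, outside 68–80°C ✗; GC 18/27 = 66.7%, outside 35.5–59.7% ✗; longest run = 3 ✓; length 27 ✓ — fails.
Candidate 5 (23 nt, A=3 T=6 G=9 C=5): Tm = 2·9 + 4·14 = 74°C ✓; GC 14/23 = 60.9%, outside 35.5–59.7% ✗; longest run = 2 ✓; length 23 ✓ — fails.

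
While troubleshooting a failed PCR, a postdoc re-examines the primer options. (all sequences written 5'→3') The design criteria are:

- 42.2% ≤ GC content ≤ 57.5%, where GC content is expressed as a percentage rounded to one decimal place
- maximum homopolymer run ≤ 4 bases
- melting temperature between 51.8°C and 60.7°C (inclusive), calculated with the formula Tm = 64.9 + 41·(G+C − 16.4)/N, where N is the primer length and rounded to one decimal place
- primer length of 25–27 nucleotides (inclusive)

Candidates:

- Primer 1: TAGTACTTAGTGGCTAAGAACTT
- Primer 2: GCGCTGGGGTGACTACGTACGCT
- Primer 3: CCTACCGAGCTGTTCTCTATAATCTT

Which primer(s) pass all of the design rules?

Primer 1 (23 nt, A=7 T=8 G=5 C=3): GC 8/23 = 34.8%, outside 42.2–57.5% ✗; longest run = 2 ✓; Tm = 64.9 + 41·(8 − 16.4)/23 = 49.9°C, outside 51.8–60.7°C ✗; length 23, outside 25–27 ✗ — fails.
Primer 2 (23 nt, A=3 T=5 G=9 C=6): GC 15/23 = 65.2%, outside 42.2–57.5% ✗; longest run = 4 ✓; Tm = 64.9 + 41·(15 − 16.4)/23 = 62.4°C, outside 51.8–60.7°C ✗; length 23, outside 25–27 ✗ — fails.
Primer 3 (26 nt, A=5 T=10 G=3 C=8): GC 11/26 = 42.3% ✓; longest run = 2 ✓; Tm = 64.9 + 41·(11 − 16.4)/26 = 56.4°C ✓; length 26 ✓ — passes.

Primer 3 only.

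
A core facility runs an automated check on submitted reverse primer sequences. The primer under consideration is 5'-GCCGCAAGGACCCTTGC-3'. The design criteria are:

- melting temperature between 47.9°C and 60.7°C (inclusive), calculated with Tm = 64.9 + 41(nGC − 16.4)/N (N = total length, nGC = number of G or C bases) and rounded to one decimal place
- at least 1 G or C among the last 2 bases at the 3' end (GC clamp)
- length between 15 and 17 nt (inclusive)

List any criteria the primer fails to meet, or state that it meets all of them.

Meets all criteria.

Base counts: A=3, T=2, G=5, C=7 (length 17).
Tm: Tm = 64.9 + 41·(12 − 16.4)/17 = 54.3°C ✓
GC clamp: 3' end GC has 2 G/C ✓
length: length 17 ✓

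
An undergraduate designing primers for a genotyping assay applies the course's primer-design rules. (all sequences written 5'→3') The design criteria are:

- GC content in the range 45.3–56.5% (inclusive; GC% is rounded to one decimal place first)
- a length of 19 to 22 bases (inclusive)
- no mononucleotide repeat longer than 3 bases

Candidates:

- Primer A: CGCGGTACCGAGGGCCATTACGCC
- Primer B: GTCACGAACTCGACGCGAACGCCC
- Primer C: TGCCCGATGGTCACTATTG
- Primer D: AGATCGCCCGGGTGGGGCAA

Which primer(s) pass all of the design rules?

Primer C only.

Primer A (24 nt, A=4 T=3 G=8 C=9): GC 17/24 = 70.8%, outside 45.3–56.5% ✗; length 24, outside 19–22 ✗; longest run = 3 ✓ — fails.
Primer B (24 nt, A=6 T=2 G=6 C=10): GC 16/24 = 66.7%, outside 45.3–56.5% ✗; length 24, outside 19–22 ✗; longest run = 3 ✓ — fails.
Primer C (19 nt, A=3 T=6 G=5 C=5): GC 10/19 = 52.6% ✓; length 19 ✓; longest run = 3 ✓ — passes.
Primer D (20 nt, A=4 T=2 G=9 C=5): GC 14/20 = 70.0%, outside 45.3–56.5% ✗; length 20 ✓; longest run = 4, exceeds 3 ✗ — fails.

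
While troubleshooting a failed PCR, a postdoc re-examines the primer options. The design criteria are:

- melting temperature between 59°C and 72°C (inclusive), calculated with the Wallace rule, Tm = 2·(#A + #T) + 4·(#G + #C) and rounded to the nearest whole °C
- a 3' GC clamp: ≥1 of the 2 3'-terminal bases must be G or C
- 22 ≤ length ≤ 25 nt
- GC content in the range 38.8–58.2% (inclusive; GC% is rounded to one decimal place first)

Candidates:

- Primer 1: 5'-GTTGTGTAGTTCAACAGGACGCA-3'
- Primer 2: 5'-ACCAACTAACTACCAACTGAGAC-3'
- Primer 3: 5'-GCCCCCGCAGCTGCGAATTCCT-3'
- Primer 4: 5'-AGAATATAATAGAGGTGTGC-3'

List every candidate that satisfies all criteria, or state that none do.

Primer 1 and Primer 2.

Primer 1 (23 nt, A=6 T=6 G=7 C=4): Tm = 2·12 + 4·11 = 68°C ✓; 3' end CA has 1 G/C ✓; length 23 ✓; GC 11/23 = 47.8% ✓ — passes.
Primer 2 (23 nt, A=10 T=3 G=2 C=8): Tm = 2·13 + 4·10 = 66°C ✓; 3' end AC has 1 G/C ✓; length 23 ✓; GC 10/23 = 43.5% ✓ — passes.
Primer 3 (22 nt, A=3 T=4 G=5 C=10): Tm = 2·7 + 4·15 = 74°C, outside 59–72°C ✗; 3' end CT has 1 G/C ✓; length 22 ✓; GC 15/22 = 68.2%, outside 38.8–58.2% ✗ — fails.
Primer 4 (20 nt, A=8 T=5 G=6 C=1): Tm = 2·13 + 4·7 = 54°C, outside 59–72°C ✗; 3' end GC has 2 G/C ✓; length 20, outside 22–25 ✗; GC 7/20 = 35.0%, outside 38.8–58.2% ✗ — fails.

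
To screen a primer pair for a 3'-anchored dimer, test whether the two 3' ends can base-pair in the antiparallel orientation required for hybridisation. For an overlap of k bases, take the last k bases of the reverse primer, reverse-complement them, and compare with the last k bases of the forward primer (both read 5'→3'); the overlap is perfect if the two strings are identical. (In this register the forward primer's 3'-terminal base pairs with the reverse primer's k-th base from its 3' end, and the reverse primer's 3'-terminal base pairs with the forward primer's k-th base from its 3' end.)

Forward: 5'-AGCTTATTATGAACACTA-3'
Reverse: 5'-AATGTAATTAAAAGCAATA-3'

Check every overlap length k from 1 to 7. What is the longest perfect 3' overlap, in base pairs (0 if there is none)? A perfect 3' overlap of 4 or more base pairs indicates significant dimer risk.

Last 7 bases (5'→3') — forward …AACACTA, reverse …AGCAATA.
Reverse complement of the reverse primer's last 7 bases: TATTGCT; its first k bases are the reverse complement of the reverse primer's last k bases, so a perfect k-base overlap needs the forward primer's last k bases to equal them.
Comparing (forward last k vs required): k=1: A vs T ✗; k=2: TA vs TA ✓; k=3: CTA vs TAT ✗; k=4: ACTA vs TATT ✗; k=5: CACTA vs TATTG ✗; k=6: ACACTA vs TATTGC ✗; k=7: AACACTA vs TATTGCT ✗.
Only k = 2 is perfect, so the longest perfect 3' overlap is 2.

Longest perfect overlap: 2 complementary base pairs; below the dimer-risk threshold (threshold 4).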